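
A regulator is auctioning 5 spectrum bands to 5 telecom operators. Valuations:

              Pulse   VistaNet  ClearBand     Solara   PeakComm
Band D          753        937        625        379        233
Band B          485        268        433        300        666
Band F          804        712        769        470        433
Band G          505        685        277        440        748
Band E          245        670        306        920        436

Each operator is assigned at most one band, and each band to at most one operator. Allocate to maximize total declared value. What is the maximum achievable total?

Maximum total: $3859M

Optimal: Pulse→Band B ($485M), VistaNet→Band D ($937M), ClearBand→Band F ($769M), Solara→Band E ($920M), PeakComm→Band G ($748M) — total 485+937+769+920+748 = $3859M.
Checked against all permutations: $3859M is optimal.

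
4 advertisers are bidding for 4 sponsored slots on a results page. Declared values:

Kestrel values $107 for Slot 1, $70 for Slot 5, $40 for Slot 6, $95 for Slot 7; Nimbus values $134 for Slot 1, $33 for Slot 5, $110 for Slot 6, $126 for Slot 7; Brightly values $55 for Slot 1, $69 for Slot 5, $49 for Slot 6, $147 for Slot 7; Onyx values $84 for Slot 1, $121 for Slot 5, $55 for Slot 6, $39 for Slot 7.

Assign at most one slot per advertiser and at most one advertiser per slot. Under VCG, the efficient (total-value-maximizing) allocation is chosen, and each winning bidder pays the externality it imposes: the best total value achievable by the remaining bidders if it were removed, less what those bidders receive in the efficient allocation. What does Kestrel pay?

Efficient allocation: Kestrel→Slot 1 ($107), Nimbus→Slot 6 ($110), Brightly→Slot 7 ($147), Onyx→Slot 5 ($121); total welfare W = $485.
Kestrel receives Slot 1 at value $107, so the others get W − 107 = $378.
Without Kestrel: best allocation of the remaining 3 bidders over all 4 slots is Nimbus→Slot 1 ($134), Brightly→Slot 7 ($147), Onyx→Slot 5 ($121), total $402.
VCG payment = (others' best without Kestrel) − (others' welfare with Kestrel) = 402 − 378 = $24.

Kestrel pays $24.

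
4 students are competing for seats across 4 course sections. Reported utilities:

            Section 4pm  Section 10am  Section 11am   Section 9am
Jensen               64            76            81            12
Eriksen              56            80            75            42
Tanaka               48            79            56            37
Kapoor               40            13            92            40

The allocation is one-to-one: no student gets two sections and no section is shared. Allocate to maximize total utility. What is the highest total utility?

This is a one-to-one assignment (maximum-weight bipartite matching).
Optimal: Jensen→Section 4pm (64 points), Eriksen→Section 9am (42 points), Tanaka→Section 10am (79 points), Kapoor→Section 11am (92 points) — total 64+42+79+92 = 277 points.
Max-entry greedy (repeatedly take the single best remaining cell) gives 273 points, worse by 4.
Next-best assignment: Jensen→Section 4pm, Eriksen→Section 10am, Tanaka→Section 9am, Kapoor→Section 11am = 273 points.
No other one-to-one assignment exceeds 277 points.

Max total: 277 points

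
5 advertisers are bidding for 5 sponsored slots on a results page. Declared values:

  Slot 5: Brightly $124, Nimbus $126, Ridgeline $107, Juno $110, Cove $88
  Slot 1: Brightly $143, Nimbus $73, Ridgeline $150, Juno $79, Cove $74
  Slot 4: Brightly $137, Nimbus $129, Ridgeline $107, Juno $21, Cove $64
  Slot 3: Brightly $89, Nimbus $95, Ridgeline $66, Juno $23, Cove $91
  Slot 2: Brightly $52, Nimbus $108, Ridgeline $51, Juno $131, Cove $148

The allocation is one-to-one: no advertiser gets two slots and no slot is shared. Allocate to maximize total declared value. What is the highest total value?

Optimal: Brightly→Slot 4 ($137), Nimbus→Slot 3 ($95), Ridgeline→Slot 1 ($150), Juno→Slot 5 ($110), Cove→Slot 2 ($148) — total 137+95+150+110+148 = $640.
Max-entry greedy (repeatedly take the single best remaining cell) gives $584, worse by 56.
No other one-to-one assignment exceeds $640.

Maximum total: $640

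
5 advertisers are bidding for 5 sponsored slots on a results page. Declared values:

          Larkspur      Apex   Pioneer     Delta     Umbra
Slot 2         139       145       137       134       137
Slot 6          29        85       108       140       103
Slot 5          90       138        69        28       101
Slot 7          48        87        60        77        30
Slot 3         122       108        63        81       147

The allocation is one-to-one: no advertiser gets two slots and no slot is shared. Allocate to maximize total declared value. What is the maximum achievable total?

Optimal: Larkspur→Slot 2 ($139), Apex→Slot 5 ($138), Pioneer→Slot 7 ($60), Delta→Slot 6 ($140), Umbra→Slot 3 ($147) — total 139+138+60+140+147 = $624.
Next-best assignment: Larkspur→Slot 7, Apex→Slot 5, Pioneer→Slot 2, Delta→Slot 6, Umbra→Slot 3 = $610.

Max total: $624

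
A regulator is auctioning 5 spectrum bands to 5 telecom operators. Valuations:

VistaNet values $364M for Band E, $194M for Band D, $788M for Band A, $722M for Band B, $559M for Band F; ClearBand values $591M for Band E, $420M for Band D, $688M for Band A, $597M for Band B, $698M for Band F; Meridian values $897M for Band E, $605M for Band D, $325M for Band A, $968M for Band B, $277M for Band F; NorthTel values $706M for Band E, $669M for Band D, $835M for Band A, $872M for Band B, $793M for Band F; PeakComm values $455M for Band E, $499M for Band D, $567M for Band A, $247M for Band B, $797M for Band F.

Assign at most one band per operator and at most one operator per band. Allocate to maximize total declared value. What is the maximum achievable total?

Maximum total: $3813M

Treat this as an assignment problem: match each operator to one band.
Optimal: VistaNet→Band A ($788M), ClearBand→Band E ($591M), Meridian→Band B ($968M), NorthTel→Band D ($669M), PeakComm→Band F ($797M) — total 788+591+968+669+797 = $3813M.
Row-greedy (each operator in turn takes its best remaining band) gives $3659M, worse by 154.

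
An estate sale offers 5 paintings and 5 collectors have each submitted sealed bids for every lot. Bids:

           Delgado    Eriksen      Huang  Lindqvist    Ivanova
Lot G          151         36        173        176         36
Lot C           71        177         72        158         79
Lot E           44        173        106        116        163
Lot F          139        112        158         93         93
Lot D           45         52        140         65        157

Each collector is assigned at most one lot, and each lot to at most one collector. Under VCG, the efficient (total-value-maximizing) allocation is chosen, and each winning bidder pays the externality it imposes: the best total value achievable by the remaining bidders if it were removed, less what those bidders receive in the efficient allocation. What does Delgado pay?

Efficient allocation: Delgado→Lot F ($139), Eriksen→Lot E ($173), Huang→Lot G ($173), Lindqvist→Lot C ($158), Ivanova→Lot D ($157); total welfare W = $800.
Delgado receives Lot F at value $139, so the others get W − 139 = $661.
Without Delgado: best allocation of the remaining 4 bidders over all 5 lots is Eriksen→Lot C ($177), Huang→Lot F ($158), Lindqvist→Lot G ($176), Ivanova→Lot E ($163), total $674.
VCG payment = (others' best without Delgado) − (others' welfare with Delgado) = 674 − 661 = $13.

Delgado pays $13.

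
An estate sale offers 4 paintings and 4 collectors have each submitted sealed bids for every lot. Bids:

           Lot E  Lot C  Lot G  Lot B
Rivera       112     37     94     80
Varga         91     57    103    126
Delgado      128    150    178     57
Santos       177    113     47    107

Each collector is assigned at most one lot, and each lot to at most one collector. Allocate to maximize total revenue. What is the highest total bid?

This is a one-to-one assignment (maximum-weight bipartite matching).
Optimal: Rivera→Lot G ($94), Varga→Lot B ($126), Delgado→Lot C ($150), Santos→Lot E ($177) — total 94+126+150+177 = $547.
Column-greedy (each lot in turn goes to its best remaining collector) gives $510, worse by 37.
Next-best assignment: Rivera→Lot E, Varga→Lot B, Delgado→Lot G, Santos→Lot C = $529.
No other one-to-one assignment exceeds $547.

Maximum total: $547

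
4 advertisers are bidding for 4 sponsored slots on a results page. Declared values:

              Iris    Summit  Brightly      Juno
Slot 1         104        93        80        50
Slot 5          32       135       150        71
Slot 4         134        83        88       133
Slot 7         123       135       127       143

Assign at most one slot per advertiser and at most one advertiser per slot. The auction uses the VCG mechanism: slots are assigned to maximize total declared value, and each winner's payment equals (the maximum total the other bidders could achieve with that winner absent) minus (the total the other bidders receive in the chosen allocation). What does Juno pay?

Efficient allocation: Iris→Slot 1 ($104), Summit→Slot 7 ($135), Brightly→Slot 5 ($150), Juno→Slot 4 ($133); total welfare W = $522.
Juno receives Slot 4 at value $133, so the others get W − 133 = $389.
Without Juno: best allocation of the remaining 3 bidders over all 4 slots is Iris→Slot 4 ($134), Summit→Slot 7 ($135), Brightly→Slot 5 ($150), total $419.
VCG payment = (others' best without Juno) − (others' welfare with Juno) = 419 − 389 = $30.

Juno pays $30.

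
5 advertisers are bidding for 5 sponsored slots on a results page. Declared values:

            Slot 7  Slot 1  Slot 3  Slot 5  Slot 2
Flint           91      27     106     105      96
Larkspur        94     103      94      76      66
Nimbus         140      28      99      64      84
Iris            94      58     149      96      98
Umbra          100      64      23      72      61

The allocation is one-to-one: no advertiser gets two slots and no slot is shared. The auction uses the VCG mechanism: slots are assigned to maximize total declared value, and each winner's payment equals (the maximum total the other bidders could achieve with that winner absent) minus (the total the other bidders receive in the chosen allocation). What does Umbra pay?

Umbra pays $9.

Efficient allocation: Flint→Slot 2 ($96), Larkspur→Slot 1 ($103), Nimbus→Slot 7 ($140), Iris→Slot 3 ($149), Umbra→Slot 5 ($72); total welfare W = $560.
Umbra receives Slot 5 at value $72, so the others get W − 72 = $488.
Without Umbra: best allocation of the remaining 4 bidders over all 5 slots is Flint→Slot 5 ($105), Larkspur→Slot 1 ($103), Nimbus→Slot 7 ($140), Iris→Slot 3 ($149), total $497.
VCG payment = (others' best without Umbra) − (others' welfare with Umbra) = 497 − 488 = $9.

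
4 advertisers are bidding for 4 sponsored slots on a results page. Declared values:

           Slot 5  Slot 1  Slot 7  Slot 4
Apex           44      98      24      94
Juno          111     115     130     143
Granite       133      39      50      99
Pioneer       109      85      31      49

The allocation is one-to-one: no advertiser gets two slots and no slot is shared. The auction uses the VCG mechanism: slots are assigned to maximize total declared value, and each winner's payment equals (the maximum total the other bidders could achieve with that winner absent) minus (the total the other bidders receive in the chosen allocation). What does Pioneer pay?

Efficient allocation: Apex→Slot 4 ($94), Juno→Slot 7 ($130), Granite→Slot 5 ($133), Pioneer→Slot 1 ($85); total welfare W = $442.
Pioneer receives Slot 1 at value $85, so the others get W − 85 = $357.
Without Pioneer: best allocation of the remaining 3 bidders over all 4 slots is Apex→Slot 1 ($98), Juno→Slot 4 ($143), Granite→Slot 5 ($133), total $374.
VCG payment = (others' best without Pioneer) − (others' welfare with Pioneer) = 374 − 357 = $17.

Pioneer pays $17.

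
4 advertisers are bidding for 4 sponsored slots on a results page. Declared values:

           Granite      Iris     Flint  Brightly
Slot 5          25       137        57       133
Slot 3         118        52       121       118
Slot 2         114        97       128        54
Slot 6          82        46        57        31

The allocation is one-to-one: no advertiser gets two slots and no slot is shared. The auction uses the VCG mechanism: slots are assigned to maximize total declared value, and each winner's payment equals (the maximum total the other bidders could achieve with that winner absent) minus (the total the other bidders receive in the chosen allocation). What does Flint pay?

Efficient allocation: Granite→Slot 6 ($82), Iris→Slot 5 ($137), Flint→Slot 2 ($128), Brightly→Slot 3 ($118); total welfare W = $465.
Flint receives Slot 2 at value $128, so the others get W − 128 = $337.
Without Flint: best allocation of the remaining 3 bidders over all 4 slots is Granite→Slot 2 ($114), Iris→Slot 5 ($137), Brightly→Slot 3 ($118), total $369.
VCG payment = (others' best without Flint) − (others' welfare with Flint) = 369 − 337 = $32.

Flint pays $32.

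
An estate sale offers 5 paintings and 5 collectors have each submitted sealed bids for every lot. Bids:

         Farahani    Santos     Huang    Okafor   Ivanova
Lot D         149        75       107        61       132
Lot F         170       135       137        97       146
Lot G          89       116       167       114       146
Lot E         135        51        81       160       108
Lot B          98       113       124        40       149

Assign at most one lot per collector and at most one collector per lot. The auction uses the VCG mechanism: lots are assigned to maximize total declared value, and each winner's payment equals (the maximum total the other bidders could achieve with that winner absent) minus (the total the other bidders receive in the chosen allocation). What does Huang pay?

Huang pays $2.

Efficient allocation: Farahani→Lot D ($149), Santos→Lot F ($135), Huang→Lot G ($167), Okafor→Lot E ($160), Ivanova→Lot B ($149); total welfare W = $760.
Huang receives Lot G at value $167, so the others get W − 167 = $593.
Without Huang: best allocation of the remaining 4 bidders over all 5 lots is Farahani→Lot F ($170), Santos→Lot G ($116), Okafor→Lot E ($160), Ivanova→Lot B ($149), total $595.
VCG payment = (others' best without Huang) − (others' welfare with Huang) = 595 − 593 = $2.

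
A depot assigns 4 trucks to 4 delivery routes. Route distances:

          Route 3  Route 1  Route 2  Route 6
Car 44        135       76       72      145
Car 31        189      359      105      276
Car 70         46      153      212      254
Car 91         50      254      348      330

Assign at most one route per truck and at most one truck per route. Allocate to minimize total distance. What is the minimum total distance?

This is the linear assignment problem.
Optimal: Car 44→Route 6 (145 km), Car 31→Route 2 (105 km), Car 70→Route 1 (153 km), Car 91→Route 3 (50 km) — total 145+105+153+50 = 453 km.
Column-greedy (each route in turn goes to its cheapest remaining truck) gives 557 km, worse by 104.

Min total: 453 km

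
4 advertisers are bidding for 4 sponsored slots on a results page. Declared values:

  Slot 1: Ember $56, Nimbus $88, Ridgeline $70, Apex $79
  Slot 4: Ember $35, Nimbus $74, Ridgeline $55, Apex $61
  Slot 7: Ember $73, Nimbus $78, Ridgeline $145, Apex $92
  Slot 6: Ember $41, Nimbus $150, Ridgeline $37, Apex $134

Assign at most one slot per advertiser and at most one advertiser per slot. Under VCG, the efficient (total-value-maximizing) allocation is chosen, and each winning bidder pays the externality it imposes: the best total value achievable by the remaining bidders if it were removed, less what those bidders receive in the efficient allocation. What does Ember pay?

Efficient allocation: Ember→Slot 1 ($56), Nimbus→Slot 6 ($150), Ridgeline→Slot 7 ($145), Apex→Slot 4 ($61); total welfare W = $412.
Ember receives Slot 1 at value $56, so the others get W − 56 = $356.
Without Ember: best allocation of the remaining 3 bidders over all 4 slots is Nimbus→Slot 6 ($150), Ridgeline→Slot 7 ($145), Apex→Slot 1 ($79), total $374.
VCG payment = (others' best without Ember) − (others' welfare with Ember) = 374 − 356 = $18.

Ember pays $18.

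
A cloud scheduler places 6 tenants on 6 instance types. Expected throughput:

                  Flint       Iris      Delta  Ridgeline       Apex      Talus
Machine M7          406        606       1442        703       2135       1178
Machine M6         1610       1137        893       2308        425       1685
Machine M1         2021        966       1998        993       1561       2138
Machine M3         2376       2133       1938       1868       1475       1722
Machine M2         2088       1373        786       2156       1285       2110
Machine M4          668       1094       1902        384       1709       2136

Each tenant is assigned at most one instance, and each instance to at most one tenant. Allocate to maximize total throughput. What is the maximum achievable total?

Max total: 12798 ops/s

Optimal: Flint→Machine M2 (2088 ops/s), Iris→Machine M3 (2133 ops/s), Delta→Machine M1 (1998 ops/s), Ridgeline→Machine M6 (2308 ops/s), Apex→Machine M7 (2135 ops/s), Talus→Machine M4 (2136 ops/s) — total 2088+2133+1998+2308+2135+2136 = 12798 ops/s.
Column-greedy (each instance in turn goes to its best remaining tenant) gives 12232 ops/s, worse by 566.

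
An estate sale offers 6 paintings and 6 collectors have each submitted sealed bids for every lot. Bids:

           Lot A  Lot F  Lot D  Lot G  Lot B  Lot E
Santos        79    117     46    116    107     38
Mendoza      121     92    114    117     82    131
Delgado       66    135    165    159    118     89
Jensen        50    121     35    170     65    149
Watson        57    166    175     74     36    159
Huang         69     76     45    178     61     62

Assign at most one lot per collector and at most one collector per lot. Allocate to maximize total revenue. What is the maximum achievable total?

Optimal: Santos→Lot B ($107), Mendoza→Lot A ($121), Delgado→Lot D ($165), Jensen→Lot E ($149), Watson→Lot F ($166), Huang→Lot G ($178) — total 107+121+165+149+166+178 = $886.
Row-greedy (each collector in turn takes its best remaining lot) gives $701, worse by 185.
Next-best assignment: Santos→Lot B, Mendoza→Lot A, Delgado→Lot F, Jensen→Lot E, Watson→Lot D, Huang→Lot G = $865.
No other one-to-one assignment exceeds $886.

Max total: $886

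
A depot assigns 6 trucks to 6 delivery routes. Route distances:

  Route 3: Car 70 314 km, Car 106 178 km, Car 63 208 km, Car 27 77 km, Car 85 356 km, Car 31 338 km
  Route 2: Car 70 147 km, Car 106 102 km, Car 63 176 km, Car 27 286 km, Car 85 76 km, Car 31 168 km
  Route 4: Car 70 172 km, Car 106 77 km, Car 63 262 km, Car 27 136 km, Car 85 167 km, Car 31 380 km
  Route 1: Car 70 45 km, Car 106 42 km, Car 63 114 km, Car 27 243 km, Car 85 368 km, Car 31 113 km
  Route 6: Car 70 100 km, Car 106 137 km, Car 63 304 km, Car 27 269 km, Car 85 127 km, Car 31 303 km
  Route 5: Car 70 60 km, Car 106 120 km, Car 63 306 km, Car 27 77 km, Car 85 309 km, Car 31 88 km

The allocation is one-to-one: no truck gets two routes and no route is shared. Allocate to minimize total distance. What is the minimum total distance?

Min total: 532 km

Optimal: Car 70→Route 6 (100 km), Car 106→Route 4 (77 km), Car 63→Route 1 (114 km), Car 27→Route 3 (77 km), Car 85→Route 2 (76 km), Car 31→Route 5 (88 km) — total 100+77+114+77+76+88 = 532 km.
Row-greedy (each truck in turn takes its cheapest remaining route) gives 590 km, worse by 58.
Next-best assignment: Car 70→Route 1, Car 106→Route 4, Car 63→Route 2, Car 27→Route 3, Car 85→Route 6, Car 31→Route 5 = 590 km.
Every other assignment is strictly worse.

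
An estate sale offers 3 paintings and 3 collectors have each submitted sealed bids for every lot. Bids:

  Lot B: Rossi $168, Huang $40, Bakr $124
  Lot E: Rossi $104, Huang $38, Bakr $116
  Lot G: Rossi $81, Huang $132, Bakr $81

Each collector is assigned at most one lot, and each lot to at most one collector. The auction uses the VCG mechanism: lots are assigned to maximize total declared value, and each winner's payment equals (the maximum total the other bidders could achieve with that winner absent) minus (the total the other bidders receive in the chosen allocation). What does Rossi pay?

Rossi pays $8.

Efficient allocation: Rossi→Lot B ($168), Huang→Lot G ($132), Bakr→Lot E ($116); total welfare W = $416.
Rossi receives Lot B at value $168, so the others get W − 168 = $248.
Without Rossi: best allocation of the remaining 2 bidders over all 3 lots is Huang→Lot G ($132), Bakr→Lot B ($124), total $256.
VCG payment = (others' best without Rossi) − (others' welfare with Rossi) = 256 − 248 = $8.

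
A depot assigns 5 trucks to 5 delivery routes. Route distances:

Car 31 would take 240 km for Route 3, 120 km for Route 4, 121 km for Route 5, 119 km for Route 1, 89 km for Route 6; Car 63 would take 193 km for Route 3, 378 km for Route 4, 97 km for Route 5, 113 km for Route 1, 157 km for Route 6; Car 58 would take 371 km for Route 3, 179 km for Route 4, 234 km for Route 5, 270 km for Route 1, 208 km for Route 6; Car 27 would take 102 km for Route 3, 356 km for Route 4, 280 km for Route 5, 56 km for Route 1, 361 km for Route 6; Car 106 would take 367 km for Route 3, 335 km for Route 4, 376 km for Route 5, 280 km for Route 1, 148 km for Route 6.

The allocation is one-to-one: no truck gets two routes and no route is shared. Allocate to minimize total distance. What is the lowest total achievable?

Optimal: Car 31→Route 1 (119 km), Car 63→Route 5 (97 km), Car 58→Route 4 (179 km), Car 27→Route 3 (102 km), Car 106→Route 6 (148 km) — total 119+97+179+102+148 = 645 km.
Row-greedy (each truck in turn takes its cheapest remaining route) gives 788 km, worse by 143.
Next-best assignment: Car 31→Route 5, Car 63→Route 1, Car 58→Route 4, Car 27→Route 3, Car 106→Route 6 = 663 km.

Min total: 645 km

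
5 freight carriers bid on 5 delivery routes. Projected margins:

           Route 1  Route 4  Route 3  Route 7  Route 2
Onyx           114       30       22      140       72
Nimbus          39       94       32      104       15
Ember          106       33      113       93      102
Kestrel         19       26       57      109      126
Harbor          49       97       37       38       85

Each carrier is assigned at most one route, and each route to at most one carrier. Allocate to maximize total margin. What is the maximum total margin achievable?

This is a one-to-one assignment (maximum-weight bipartite matching).
Optimal: Onyx→Route 1 ($114k), Nimbus→Route 7 ($104k), Ember→Route 3 ($113k), Kestrel→Route 2 ($126k), Harbor→Route 4 ($97k) — total 114+104+113+126+97 = $554k.
Max-entry greedy (repeatedly take the single best remaining cell) gives $515k, worse by 39.
Checked against all permutations: $554k is optimal.

Max total: $554k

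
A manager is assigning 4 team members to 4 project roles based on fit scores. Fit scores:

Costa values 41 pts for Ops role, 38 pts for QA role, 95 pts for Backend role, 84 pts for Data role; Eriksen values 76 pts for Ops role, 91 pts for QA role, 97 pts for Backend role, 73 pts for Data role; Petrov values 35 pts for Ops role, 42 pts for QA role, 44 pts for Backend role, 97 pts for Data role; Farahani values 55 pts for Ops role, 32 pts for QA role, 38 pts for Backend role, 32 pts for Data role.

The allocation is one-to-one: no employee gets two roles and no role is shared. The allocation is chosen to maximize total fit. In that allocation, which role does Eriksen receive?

Eriksen receives QA role.

Optimal: Costa→Backend role (95 pts), Eriksen→QA role (91 pts), Petrov→Data role (97 pts), Farahani→Ops role (55 pts) — total 95+91+97+55 = 338 pts.
Column-greedy (each role in turn goes to its best remaining employee) gives 245 pts, worse by 93.
Eriksen's own top role is Backend role (97 pts), but forcing Eriksen→Backend role and reassigning the rest optimally gives only 287 pts — worse by 51.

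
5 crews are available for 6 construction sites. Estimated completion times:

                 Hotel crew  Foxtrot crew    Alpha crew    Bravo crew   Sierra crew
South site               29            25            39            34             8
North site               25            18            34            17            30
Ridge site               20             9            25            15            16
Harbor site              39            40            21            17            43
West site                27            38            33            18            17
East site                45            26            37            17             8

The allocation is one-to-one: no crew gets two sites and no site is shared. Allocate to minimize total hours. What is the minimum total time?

Min total: 80 hours

This is the linear assignment problem.
Optimal: Hotel crew→North site (25 hours), Foxtrot crew→Ridge site (9 hours), Alpha crew→Harbor site (21 hours), Bravo crew→East site (17 hours), Sierra crew→South site (8 hours) — total 25+9+21+17+8 = 80 hours.
Row-greedy (each crew in turn takes its cheapest remaining site) gives 84 hours, worse by 4.
Next-best assignment: Hotel crew→North site, Foxtrot crew→Ridge site, Alpha crew→Harbor site, Bravo crew→West site, Sierra crew→South site = 81 hours.
Swapping Alpha crew↔Sierra crew (Alpha crew→South site 39 hours, Sierra crew→Harbor site 43 hours) adds 53.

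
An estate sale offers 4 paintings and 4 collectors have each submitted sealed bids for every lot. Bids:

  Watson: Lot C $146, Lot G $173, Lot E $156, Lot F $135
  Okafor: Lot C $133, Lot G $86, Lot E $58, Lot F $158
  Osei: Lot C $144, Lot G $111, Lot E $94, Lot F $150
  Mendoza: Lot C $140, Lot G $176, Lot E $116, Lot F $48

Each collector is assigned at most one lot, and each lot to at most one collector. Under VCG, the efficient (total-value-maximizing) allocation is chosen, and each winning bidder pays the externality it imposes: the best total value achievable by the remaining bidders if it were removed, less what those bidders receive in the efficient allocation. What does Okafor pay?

Efficient allocation: Watson→Lot E ($156), Okafor→Lot F ($158), Osei→Lot C ($144), Mendoza→Lot G ($176); total welfare W = $634.
Okafor receives Lot F at value $158, so the others get W − 158 = $476.
Without Okafor: best allocation of the remaining 3 bidders over all 4 lots is Watson→Lot E ($156), Osei→Lot F ($150), Mendoza→Lot G ($176), total $482.
VCG payment = (others' best without Okafor) − (others' welfare with Okafor) = 482 − 476 = $6.

Okafor pays $6.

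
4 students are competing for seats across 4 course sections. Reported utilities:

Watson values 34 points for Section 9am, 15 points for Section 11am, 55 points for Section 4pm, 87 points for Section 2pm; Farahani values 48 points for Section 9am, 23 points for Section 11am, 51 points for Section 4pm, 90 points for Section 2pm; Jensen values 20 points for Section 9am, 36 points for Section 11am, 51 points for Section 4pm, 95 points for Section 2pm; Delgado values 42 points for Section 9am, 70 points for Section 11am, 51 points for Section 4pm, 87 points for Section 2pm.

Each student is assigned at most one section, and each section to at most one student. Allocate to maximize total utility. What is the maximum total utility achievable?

Optimal: Watson→Section 4pm (55 points), Farahani→Section 9am (48 points), Jensen→Section 2pm (95 points), Delgado→Section 11am (70 points) — total 55+48+95+70 = 268 points.
Row-greedy (each student in turn takes its best remaining section) gives 216 points, worse by 52.
Next-best assignment: Watson→Section 2pm, Farahani→Section 9am, Jensen→Section 4pm, Delgado→Section 11am = 256 points.
Every other assignment is strictly worse.

Max total: 268 points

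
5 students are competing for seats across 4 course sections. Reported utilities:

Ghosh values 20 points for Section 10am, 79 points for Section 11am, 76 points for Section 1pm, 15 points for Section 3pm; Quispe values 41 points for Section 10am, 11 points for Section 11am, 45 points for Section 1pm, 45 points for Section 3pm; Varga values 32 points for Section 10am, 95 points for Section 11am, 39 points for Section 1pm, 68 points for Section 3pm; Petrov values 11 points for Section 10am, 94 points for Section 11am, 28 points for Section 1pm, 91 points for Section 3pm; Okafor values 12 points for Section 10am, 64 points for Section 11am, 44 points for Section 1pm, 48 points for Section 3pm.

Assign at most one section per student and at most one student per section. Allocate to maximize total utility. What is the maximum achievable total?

Maximum total: 303 points

Treat this as an assignment problem: match each student to one section.
Optimal: Quispe→Section 10am (41 points), Varga→Section 11am (95 points), Ghosh→Section 1pm (76 points), Petrov→Section 3pm (91 points) — total 41+95+76+91 = 303 points.
Row-greedy (each student in turn takes its best remaining section) gives 203 points, worse by 100.
Swapping Petrov↔Quispe (Petrov→Section 10am 11 points, Quispe→Section 3pm 45 points) loses 76.
Checked against all permutations: 303 points is optimal.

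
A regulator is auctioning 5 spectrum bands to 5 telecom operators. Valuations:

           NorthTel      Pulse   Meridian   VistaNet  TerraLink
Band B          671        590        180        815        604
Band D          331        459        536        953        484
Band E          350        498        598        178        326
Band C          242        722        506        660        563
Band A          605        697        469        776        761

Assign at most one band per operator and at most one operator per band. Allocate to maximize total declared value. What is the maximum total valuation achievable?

Optimal: NorthTel→Band B ($671M), Pulse→Band C ($722M), Meridian→Band E ($598M), VistaNet→Band D ($953M), TerraLink→Band A ($761M) — total 671+722+598+953+761 = $3705M.
Column-greedy (each band in turn goes to its best remaining operator) gives $3017M, worse by 688.
Next-best assignment: NorthTel→Band B, Pulse→Band A, Meridian→Band E, VistaNet→Band D, TerraLink→Band C = $3482M.

Max total: $3705M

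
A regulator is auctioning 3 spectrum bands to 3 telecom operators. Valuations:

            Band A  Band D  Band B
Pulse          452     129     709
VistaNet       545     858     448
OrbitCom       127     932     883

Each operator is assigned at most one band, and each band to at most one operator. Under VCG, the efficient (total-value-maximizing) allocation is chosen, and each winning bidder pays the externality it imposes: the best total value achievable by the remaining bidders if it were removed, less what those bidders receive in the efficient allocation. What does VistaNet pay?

Efficient allocation: Pulse→Band A ($452M), VistaNet→Band D ($858M), OrbitCom→Band B ($883M); total welfare W = $2193M.
VistaNet receives Band D at value $858M, so the others get W − 858 = $1335M.
Without VistaNet: best allocation of the remaining 2 bidders over all 3 bands is Pulse→Band B ($709M), OrbitCom→Band D ($932M), total $1641M.
VCG payment = (others' best without VistaNet) − (others' welfare with VistaNet) = 1641 − 1335 = $306M.

VistaNet pays $306M.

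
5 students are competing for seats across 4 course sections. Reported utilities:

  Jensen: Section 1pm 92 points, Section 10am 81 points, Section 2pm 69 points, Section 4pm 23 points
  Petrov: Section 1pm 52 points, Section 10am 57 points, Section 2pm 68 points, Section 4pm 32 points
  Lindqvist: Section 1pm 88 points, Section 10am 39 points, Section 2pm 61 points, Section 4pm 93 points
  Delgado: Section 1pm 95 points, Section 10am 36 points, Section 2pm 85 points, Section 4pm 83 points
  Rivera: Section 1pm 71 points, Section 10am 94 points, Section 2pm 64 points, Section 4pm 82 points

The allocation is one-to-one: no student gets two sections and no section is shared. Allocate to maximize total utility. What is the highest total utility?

Max total: 364 points

Optimal: Jensen→Section 1pm (92 points), Rivera→Section 10am (94 points), Delgado→Section 2pm (85 points), Lindqvist→Section 4pm (93 points) — total 92+94+85+93 = 364 points.
Next-best assignment: Delgado→Section 1pm, Rivera→Section 10am, Jensen→Section 2pm, Lindqvist→Section 4pm = 351 points.
No other one-to-one assignment exceeds 364 points.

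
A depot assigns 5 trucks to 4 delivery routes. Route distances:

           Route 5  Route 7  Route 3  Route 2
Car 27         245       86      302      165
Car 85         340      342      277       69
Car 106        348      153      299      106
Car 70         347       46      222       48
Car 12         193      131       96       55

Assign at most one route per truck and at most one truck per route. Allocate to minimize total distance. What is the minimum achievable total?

Minimum total: 456 km

This is a one-to-one assignment (minimum-cost bipartite matching).
Optimal: Car 27→Route 5 (245 km), Car 70→Route 7 (46 km), Car 12→Route 3 (96 km), Car 85→Route 2 (69 km) — total 245+46+96+69 = 456 km.
Swapping Car 85↔Car 70 (Car 85→Route 7 342 km, Car 70→Route 2 48 km) adds 275.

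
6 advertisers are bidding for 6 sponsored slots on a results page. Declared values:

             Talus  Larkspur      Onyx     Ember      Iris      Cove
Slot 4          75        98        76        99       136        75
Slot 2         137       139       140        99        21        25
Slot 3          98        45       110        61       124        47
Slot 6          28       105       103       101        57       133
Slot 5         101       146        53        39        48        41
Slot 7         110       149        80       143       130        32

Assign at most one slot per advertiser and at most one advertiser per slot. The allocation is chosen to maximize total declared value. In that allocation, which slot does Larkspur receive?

Optimal: Talus→Slot 2 ($137), Larkspur→Slot 5 ($146), Onyx→Slot 3 ($110), Ember→Slot 7 ($143), Iris→Slot 4 ($136), Cove→Slot 6 ($133) — total 137+146+110+143+136+133 = $805.
Row-greedy (each advertiser in turn takes its best remaining slot) gives $674, worse by 131.
Larkspur's own top slot is Slot 7 ($149), but forcing Larkspur→Slot 7 and reassigning the rest optimally gives only $746 — worse by 59.

Larkspur receives Slot 5.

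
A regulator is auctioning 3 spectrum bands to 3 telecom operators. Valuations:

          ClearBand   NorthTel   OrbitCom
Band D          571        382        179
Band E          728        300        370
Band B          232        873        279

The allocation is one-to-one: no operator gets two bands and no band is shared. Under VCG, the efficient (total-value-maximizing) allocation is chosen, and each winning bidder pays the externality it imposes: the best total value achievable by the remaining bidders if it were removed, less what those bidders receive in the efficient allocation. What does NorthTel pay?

NorthTel pays $66M.

Efficient allocation: ClearBand→Band D ($571M), NorthTel→Band B ($873M), OrbitCom→Band E ($370M); total welfare W = $1814M.
NorthTel receives Band B at value $873M, so the others get W − 873 = $941M.
Without NorthTel: best allocation of the remaining 2 bidders over all 3 bands is ClearBand→Band E ($728M), OrbitCom→Band B ($279M), total $1007M.
VCG payment = (others' best without NorthTel) − (others' welfare with NorthTel) = 1007 − 941 = $66M.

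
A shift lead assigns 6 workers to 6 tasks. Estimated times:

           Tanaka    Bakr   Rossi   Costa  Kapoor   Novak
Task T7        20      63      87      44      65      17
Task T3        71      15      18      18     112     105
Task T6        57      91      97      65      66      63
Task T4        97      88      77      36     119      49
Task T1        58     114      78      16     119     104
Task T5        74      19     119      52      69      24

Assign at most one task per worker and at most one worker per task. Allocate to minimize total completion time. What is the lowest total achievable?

Minimum total: 188 min

Optimal: Tanaka→Task T7 (20 min), Bakr→Task T5 (19 min), Rossi→Task T3 (18 min), Costa→Task T1 (16 min), Kapoor→Task T6 (66 min), Novak→Task T4 (49 min) — total 20+19+18+16+66+49 = 188 min.
Column-greedy (each task in turn goes to its cheapest remaining worker) gives 272 min, worse by 84.
Next-best assignment: Tanaka→Task T1, Bakr→Task T5, Rossi→Task T3, Costa→Task T4, Kapoor→Task T6, Novak→Task T7 = 214 min.
No other one-to-one assignment undercuts 188 min.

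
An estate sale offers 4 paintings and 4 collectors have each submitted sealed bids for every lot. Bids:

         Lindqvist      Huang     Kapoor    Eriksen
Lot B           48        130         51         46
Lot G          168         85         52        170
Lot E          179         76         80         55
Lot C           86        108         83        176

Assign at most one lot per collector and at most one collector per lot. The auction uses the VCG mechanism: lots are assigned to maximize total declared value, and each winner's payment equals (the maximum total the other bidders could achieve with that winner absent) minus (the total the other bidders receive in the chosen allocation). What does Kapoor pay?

Efficient allocation: Lindqvist→Lot E ($179), Huang→Lot B ($130), Kapoor→Lot C ($83), Eriksen→Lot G ($170); total welfare W = $562.
Kapoor receives Lot C at value $83, so the others get W − 83 = $479.
Without Kapoor: best allocation of the remaining 3 bidders over all 4 lots is Lindqvist→Lot E ($179), Huang→Lot B ($130), Eriksen→Lot C ($176), total $485.
VCG payment = (others' best without Kapoor) − (others' welfare with Kapoor) = 485 − 479 = $6.

Kapoor pays $6.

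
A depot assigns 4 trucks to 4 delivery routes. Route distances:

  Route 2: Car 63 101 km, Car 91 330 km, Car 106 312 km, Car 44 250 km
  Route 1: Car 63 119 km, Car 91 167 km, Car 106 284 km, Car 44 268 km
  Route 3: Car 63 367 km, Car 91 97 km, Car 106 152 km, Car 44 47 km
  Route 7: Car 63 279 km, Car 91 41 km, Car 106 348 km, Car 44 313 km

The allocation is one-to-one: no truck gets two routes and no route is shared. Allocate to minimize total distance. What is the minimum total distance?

Min total: 473 km

Treat this as an assignment problem: match each truck to one route.
Optimal: Car 63→Route 2 (101 km), Car 91→Route 7 (41 km), Car 106→Route 1 (284 km), Car 44→Route 3 (47 km) — total 101+41+284+47 = 473 km.
Column-greedy (each route in turn goes to its cheapest remaining truck) gives 663 km, worse by 190.
Swapping Car 63↔Car 91 (Car 63→Route 7 279 km, Car 91→Route 2 330 km) adds 467.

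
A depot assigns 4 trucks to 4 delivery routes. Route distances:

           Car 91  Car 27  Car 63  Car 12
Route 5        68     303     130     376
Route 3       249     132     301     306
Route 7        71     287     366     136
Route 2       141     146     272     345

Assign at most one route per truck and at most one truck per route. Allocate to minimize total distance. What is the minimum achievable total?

Min total: 539 km

Optimal: Car 91→Route 2 (141 km), Car 27→Route 3 (132 km), Car 63→Route 5 (130 km), Car 12→Route 7 (136 km) — total 141+132+130+136 = 539 km.
Every other assignment is strictly worse.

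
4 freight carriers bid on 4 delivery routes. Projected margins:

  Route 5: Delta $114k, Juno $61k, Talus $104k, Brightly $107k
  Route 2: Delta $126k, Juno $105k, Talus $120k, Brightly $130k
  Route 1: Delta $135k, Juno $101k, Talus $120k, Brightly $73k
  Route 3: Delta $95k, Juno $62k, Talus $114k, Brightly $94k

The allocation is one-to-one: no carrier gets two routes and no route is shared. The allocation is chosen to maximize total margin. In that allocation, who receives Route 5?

Optimal: Delta→Route 1 ($135k), Juno→Route 2 ($105k), Talus→Route 3 ($114k), Brightly→Route 5 ($107k) — total 135+105+114+107 = $461k.
Max-entry greedy (repeatedly take the single best remaining cell) gives $440k, worse by 21.
Swapping Delta↔Brightly (Delta→Route 5 $114k, Brightly→Route 1 $73k) loses 55.
Brightly's own top route is Route 2 ($130k), but forcing Brightly→Route 2 and reassigning the rest optimally gives only $459k — worse by 2.

Brightly receives Route 5.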